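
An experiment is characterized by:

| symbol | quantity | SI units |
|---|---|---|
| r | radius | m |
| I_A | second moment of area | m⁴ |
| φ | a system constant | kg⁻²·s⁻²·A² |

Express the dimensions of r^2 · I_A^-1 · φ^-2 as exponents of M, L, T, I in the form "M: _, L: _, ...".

Collect each base-dimension exponent across the product:
  M: 2·(0) − (0) − 2·(-2) = 4
  L: 2·(1) − (4) − 2·(0) = -2
  T: 2·(0) − (0) − 2·(-2) = 4
  I: 2·(0) − (0) − 2·(2) = -4
So the dimensions are [M⁴ L⁻² T⁴ I⁻⁴].

M: 4, L: -2, T: 4, I: -4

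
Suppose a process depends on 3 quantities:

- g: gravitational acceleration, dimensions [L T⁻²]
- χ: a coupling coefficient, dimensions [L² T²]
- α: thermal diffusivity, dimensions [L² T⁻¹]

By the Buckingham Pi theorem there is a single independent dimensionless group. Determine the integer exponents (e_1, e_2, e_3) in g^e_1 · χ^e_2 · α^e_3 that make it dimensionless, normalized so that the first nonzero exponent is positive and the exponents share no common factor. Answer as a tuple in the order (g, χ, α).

L: e_1·(1) + e_2·(2) + e_3·(2) = 0
T: e_1·(-2) + e_2·(2) + e_3·(-1) = 0
Solving this homogeneous linear system for the smallest-integer solution (first nonzero entry positive) gives (2, 1, -2).

(2, 1, -2)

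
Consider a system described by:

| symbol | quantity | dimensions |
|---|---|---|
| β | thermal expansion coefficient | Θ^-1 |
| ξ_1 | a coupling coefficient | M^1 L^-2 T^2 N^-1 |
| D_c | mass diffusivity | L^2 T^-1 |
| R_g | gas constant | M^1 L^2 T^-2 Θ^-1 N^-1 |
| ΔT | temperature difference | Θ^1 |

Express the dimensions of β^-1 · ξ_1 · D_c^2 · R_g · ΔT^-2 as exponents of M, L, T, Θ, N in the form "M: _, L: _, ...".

M: 2, L: 4, T: -2, Θ: -2, N: -2

Collect each base-dimension exponent across the product:
  M: −(0) + (1) + 2·(0) + (1) − 2·(0) = 2
  L: −(0) + (-2) + 2·(2) + (2) − 2·(0) = 4
  T: −(0) + (2) + 2·(-1) + (-2) − 2·(0) = -2
  Θ: −(-1) + (0) + 2·(0) + (-1) − 2·(1) = -2
  N: −(0) + (-1) + 2·(0) + (-1) − 2·(0) = -2
So the dimensions are [M² L⁴ T⁻² Θ⁻² N⁻²].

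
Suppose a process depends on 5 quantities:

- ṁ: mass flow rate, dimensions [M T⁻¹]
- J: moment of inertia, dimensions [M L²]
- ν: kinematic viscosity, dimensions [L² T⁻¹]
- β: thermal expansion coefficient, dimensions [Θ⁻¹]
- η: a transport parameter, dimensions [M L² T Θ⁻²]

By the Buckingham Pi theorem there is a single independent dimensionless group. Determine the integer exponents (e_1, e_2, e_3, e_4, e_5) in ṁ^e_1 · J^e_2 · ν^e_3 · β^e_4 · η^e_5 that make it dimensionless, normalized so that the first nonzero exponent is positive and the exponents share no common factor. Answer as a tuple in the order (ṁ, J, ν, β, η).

(1, -3, 1, -4, 2)

M: e_1·(1) + e_2·(1) + e_3·(0) + e_4·(0) + e_5·(1) = 0
L: e_1·(0) + e_2·(2) + e_3·(2) + e_4·(0) + e_5·(2) = 0
T: e_1·(-1) + e_2·(0) + e_3·(-1) + e_4·(0) + e_5·(1) = 0
Θ: e_1·(0) + e_2·(0) + e_3·(0) + e_4·(-1) + e_5·(-2) = 0
Solving this homogeneous linear system for the smallest-integer solution (first nonzero entry positive) gives (1, -3, 1, -4, 2).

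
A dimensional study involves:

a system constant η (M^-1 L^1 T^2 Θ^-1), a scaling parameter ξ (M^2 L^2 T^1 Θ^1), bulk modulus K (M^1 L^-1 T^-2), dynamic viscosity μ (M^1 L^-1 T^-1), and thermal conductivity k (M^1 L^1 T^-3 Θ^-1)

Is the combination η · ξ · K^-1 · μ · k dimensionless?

no

Sum the exponent of each base dimension across the product:
  M: [η]_M + [ξ]_M − [K]_M + [μ]_M + [k]_M = (-1) + (2) − (1) + (1) + (1) = 2
  L: [η]_L + [ξ]_L − [K]_L + [μ]_L + [k]_L = (1) + (2) − (-1) + (-1) + (1) = 4
  T: [η]_T + [ξ]_T − [K]_T + [μ]_T + [k]_T = (2) + (1) − (-2) + (-1) + (-3) = 1
  Θ: [η]_Θ + [ξ]_Θ − [K]_Θ + [μ]_Θ + [k]_Θ = (-1) + (1) − (0) + (0) + (-1) = -1
Net dimensions [M² L⁴ T Θ⁻¹] ≠ [1] — not dimensionless.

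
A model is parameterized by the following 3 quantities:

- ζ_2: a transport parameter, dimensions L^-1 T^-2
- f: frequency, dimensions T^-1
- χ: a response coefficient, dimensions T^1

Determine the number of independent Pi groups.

1

There are 3 variables and 2 base dimensions (L, T).
The dimension matrix has rank 2.
Independent dimensionless groups: 3 − 2 = 1.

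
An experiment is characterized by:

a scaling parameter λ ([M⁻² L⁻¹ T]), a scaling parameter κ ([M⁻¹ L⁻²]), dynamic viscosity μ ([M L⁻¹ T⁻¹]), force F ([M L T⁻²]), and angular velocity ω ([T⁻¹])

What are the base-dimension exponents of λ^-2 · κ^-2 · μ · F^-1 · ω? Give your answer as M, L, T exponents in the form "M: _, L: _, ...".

M: 6, L: 4, T: -2

Collect each base-dimension exponent across the product:
  M: −2·(-2) − 2·(-1) + (1) − (1) + (0) = 6
  L: −2·(-1) − 2·(-2) + (-1) − (1) + (0) = 4
  T: −2·(1) − 2·(0) + (-1) − (-2) + (-1) = -2
So the dimensions are [M⁶ L⁴ T⁻²].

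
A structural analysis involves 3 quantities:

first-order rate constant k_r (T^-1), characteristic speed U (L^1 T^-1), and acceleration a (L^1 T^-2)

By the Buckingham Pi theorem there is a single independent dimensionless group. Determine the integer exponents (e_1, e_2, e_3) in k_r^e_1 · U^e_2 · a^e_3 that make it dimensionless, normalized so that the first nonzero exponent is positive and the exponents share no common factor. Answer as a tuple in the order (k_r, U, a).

L: e_1·(0) + e_2·(1) + e_3·(1) = 0
T: e_1·(-1) + e_2·(-1) + e_3·(-2) = 0
Solving this homogeneous linear system for the smallest-integer solution (first nonzero entry positive) gives (1, 1, -1).

(1, 1, -1)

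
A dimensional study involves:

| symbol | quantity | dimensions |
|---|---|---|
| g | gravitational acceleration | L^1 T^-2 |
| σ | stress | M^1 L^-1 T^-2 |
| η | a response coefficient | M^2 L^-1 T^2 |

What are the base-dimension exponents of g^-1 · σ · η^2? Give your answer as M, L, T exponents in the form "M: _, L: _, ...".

Collect each base-dimension exponent across the product:
  M: −(0) + (1) + 2·(2) = 5
  L: −(1) + (-1) + 2·(-1) = -4
  T: −(-2) + (-2) + 2·(2) = 4
So the dimensions are [M⁵ L⁻⁴ T⁴].

M: 5, L: -4, T: 4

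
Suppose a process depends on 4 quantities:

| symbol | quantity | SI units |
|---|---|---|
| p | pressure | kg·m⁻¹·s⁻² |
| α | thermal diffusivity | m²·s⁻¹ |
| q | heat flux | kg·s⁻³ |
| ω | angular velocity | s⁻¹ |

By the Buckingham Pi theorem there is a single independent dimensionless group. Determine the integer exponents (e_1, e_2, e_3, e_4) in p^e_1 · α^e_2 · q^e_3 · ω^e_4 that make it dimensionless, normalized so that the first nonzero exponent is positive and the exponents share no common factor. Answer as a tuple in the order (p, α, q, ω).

M: e_1·(1) + e_2·(0) + e_3·(1) + e_4·(0) = 0
L: e_1·(-1) + e_2·(2) + e_3·(0) + e_4·(0) = 0
T: e_1·(-2) + e_2·(-1) + e_3·(-3) + e_4·(-1) = 0
Solving this homogeneous linear system for the smallest-integer solution (first nonzero entry positive) gives (2, 1, -2, 1).

(2, 1, -2, 1)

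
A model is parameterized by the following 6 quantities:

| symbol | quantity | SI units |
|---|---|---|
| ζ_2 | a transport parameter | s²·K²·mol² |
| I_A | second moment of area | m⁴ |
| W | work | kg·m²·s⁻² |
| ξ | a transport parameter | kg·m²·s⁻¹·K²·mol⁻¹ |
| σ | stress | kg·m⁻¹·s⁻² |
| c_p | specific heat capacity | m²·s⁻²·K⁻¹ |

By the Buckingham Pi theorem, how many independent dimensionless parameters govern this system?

1

There are 6 variables and 5 base dimensions (M, L, T, Θ, N).
The dimension matrix has rank 5.
Independent dimensionless groups: 6 − 5 = 1.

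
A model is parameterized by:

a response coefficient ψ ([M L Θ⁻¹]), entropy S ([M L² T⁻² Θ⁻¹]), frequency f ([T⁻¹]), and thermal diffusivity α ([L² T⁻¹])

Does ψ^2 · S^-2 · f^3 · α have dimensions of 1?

Sum the exponent of each base dimension across the product:
  M: 2·[ψ]_M − 2·[S]_M + 3·[f]_M + [α]_M = 2·(1) − 2·(1) + 3·(0) + (0) = 0
  L: 2·[ψ]_L − 2·[S]_L + 3·[f]_L + [α]_L = 2·(1) − 2·(2) + 3·(0) + (2) = 0
  T: 2·[ψ]_T − 2·[S]_T + 3·[f]_T + [α]_T = 2·(0) − 2·(-2) + 3·(-1) + (-1) = 0
  Θ: 2·[ψ]_Θ − 2·[S]_Θ + 3·[f]_Θ + [α]_Θ = 2·(-1) − 2·(-1) + 3·(0) + (0) = 0
All base exponents vanish — dimensionless.

yes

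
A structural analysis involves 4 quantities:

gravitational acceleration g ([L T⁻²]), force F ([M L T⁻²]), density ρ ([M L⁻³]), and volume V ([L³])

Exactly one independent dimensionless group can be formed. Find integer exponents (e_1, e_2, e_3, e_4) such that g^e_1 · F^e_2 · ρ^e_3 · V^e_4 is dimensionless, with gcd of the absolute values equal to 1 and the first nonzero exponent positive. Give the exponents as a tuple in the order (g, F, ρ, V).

(1, -1, 1, 1)

M: e_1·(0) + e_2·(1) + e_3·(1) + e_4·(0) = 0
L: e_1·(1) + e_2·(1) + e_3·(-3) + e_4·(3) = 0
T: e_1·(-2) + e_2·(-2) + e_3·(0) + e_4·(0) = 0
Solving this homogeneous linear system for the smallest-integer solution (first nonzero entry positive) gives (1, -1, 1, 1).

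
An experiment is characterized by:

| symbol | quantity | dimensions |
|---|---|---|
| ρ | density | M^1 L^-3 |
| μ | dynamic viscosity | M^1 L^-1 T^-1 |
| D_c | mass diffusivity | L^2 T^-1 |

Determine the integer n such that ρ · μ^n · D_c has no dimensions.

-1

Balance the M exponent: (1)·n from μ, plus (1) + (0) = 1 from the rest, must sum to zero.
n + 1 = 0, so n = -1.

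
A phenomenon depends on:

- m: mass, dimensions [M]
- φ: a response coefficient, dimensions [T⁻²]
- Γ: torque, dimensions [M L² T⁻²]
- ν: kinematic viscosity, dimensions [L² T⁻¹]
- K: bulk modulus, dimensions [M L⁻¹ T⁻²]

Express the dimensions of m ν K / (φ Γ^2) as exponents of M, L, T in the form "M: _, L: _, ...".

Collect each base-dimension exponent across the product:
  M: (1) − (0) − 2·(1) + (0) + (1) = 0
  L: (0) − (0) − 2·(2) + (2) + (-1) = -3
  T: (0) − (-2) − 2·(-2) + (-1) + (-2) = 3
So the dimensions are [L⁻³ T³].

M: 0, L: -3, T: 3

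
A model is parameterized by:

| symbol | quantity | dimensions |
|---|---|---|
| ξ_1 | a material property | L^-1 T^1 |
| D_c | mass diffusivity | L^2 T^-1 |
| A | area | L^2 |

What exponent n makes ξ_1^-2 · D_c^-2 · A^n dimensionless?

Balance the L exponent: (2)·n from A, plus −2·(-1) − 2·(2) = -2 from the rest, must sum to zero.
2n − 2 = 0, so n = 1.

1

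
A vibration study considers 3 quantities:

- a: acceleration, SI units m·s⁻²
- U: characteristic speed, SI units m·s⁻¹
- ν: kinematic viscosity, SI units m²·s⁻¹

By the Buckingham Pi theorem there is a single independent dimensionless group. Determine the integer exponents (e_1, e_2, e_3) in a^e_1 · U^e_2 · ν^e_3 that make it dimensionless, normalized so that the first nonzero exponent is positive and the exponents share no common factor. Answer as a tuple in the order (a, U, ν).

L: e_1·(1) + e_2·(1) + e_3·(2) = 0
T: e_1·(-2) + e_2·(-1) + e_3·(-1) = 0
Solving this homogeneous linear system for the smallest-integer solution (first nonzero entry positive) gives (1, -3, 1).

(1, -3, 1)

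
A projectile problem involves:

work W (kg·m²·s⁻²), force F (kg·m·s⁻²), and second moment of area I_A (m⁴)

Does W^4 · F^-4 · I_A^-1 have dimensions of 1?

yes

Sum the exponent of each base dimension across the product:
  M: 4·[W]_M − 4·[F]_M − [I_A]_M = 4·(1) − 4·(1) − (0) = 0
  L: 4·[W]_L − 4·[F]_L − [I_A]_L = 4·(2) − 4·(1) − (4) = 0
  T: 4·[W]_T − 4·[F]_T − [I_A]_T = 4·(-2) − 4·(-2) − (0) = 0
All base exponents vanish — dimensionless.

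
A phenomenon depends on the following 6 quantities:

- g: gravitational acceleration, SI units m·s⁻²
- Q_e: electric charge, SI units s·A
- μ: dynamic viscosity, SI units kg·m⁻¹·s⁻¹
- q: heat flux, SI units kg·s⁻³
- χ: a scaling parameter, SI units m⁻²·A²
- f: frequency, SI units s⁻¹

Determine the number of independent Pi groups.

2

There are 6 variables and 4 base dimensions (M, L, T, I).
The dimension matrix has rank 4.
Independent dimensionless groups: 6 − 4 = 2.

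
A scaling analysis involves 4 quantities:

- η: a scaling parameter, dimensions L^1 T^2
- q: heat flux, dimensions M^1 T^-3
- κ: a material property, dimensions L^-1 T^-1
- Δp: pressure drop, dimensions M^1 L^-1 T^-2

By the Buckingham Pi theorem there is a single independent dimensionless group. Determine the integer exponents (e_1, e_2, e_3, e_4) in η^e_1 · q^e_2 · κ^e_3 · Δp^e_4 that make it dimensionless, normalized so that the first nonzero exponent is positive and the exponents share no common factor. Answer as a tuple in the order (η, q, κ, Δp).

(2, 1, 3, -1)

M: e_1·(0) + e_2·(1) + e_3·(0) + e_4·(1) = 0
L: e_1·(1) + e_2·(0) + e_3·(-1) + e_4·(-1) = 0
T: e_1·(2) + e_2·(-3) + e_3·(-1) + e_4·(-2) = 0
Solving this homogeneous linear system for the smallest-integer solution (first nonzero entry positive) gives (2, 1, 3, -1).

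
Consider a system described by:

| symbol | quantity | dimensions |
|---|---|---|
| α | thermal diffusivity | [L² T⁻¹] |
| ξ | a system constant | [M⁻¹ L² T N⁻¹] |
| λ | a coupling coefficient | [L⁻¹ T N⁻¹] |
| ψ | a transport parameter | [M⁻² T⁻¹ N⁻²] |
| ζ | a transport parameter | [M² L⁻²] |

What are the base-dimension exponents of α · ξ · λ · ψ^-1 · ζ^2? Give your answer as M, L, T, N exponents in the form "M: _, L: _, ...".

M: 5, L: -1, T: 2, N: 0

Collect each base-dimension exponent across the product:
  M: (0) + (-1) + (0) − (-2) + 2·(2) = 5
  L: (2) + (2) + (-1) − (0) + 2·(-2) = -1
  T: (-1) + (1) + (1) − (-1) + 2·(0) = 2
  N: (0) + (-1) + (-1) − (-2) + 2·(0) = 0
So the dimensions are [M⁵ L⁻¹ T²].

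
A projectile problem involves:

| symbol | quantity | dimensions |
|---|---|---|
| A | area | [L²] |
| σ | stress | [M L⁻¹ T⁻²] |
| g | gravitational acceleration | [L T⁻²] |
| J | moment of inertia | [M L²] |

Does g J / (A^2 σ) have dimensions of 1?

Sum the exponent of each base dimension across the product:
  M: −2·[A]_M − [σ]_M + [g]_M + [J]_M = −2·(0) − (1) + (0) + (1) = 0
  L: −2·[A]_L − [σ]_L + [g]_L + [J]_L = −2·(2) − (-1) + (1) + (2) = 0
  T: −2·[A]_T − [σ]_T + [g]_T + [J]_T = −2·(0) − (-2) + (-2) + (0) = 0
All base exponents vanish — dimensionless.

yes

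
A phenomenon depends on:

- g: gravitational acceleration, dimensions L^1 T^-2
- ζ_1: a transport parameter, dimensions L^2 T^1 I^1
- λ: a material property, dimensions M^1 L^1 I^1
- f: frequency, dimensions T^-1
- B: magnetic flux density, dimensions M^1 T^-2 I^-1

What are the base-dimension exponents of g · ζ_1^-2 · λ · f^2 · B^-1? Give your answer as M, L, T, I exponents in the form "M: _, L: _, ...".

Collect each base-dimension exponent across the product:
  M: (0) − 2·(0) + (1) + 2·(0) − (1) = 0
  L: (1) − 2·(2) + (1) + 2·(0) − (0) = -2
  T: (-2) − 2·(1) + (0) + 2·(-1) − (-2) = -4
  I: (0) − 2·(1) + (1) + 2·(0) − (-1) = 0
So the dimensions are [L⁻² T⁻⁴].

M: 0, L: -2, T: -4, I: 0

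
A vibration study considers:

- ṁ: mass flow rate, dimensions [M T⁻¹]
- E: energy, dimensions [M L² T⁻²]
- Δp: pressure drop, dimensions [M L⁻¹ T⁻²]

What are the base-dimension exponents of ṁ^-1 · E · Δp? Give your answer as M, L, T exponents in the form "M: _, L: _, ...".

M: 1, L: 1, T: -3

Collect each base-dimension exponent across the product:
  M: −(1) + (1) + (1) = 1
  L: −(0) + (2) + (-1) = 1
  T: −(-1) + (-2) + (-2) = -3
So the dimensions are [M L T⁻³].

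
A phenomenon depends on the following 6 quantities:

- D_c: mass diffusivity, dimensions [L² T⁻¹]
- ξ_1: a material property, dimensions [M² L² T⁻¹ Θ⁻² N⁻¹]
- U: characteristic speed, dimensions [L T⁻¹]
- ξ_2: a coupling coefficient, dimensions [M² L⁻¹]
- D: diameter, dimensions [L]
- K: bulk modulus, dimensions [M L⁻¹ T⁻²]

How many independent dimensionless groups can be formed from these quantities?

2

There are 6 variables and 5 base dimensions (M, L, T, Θ, N).
The dimension matrix has rank 4 (less than 5: the dimension vectors are linearly dependent).
Independent dimensionless groups: 6 − 4 = 2.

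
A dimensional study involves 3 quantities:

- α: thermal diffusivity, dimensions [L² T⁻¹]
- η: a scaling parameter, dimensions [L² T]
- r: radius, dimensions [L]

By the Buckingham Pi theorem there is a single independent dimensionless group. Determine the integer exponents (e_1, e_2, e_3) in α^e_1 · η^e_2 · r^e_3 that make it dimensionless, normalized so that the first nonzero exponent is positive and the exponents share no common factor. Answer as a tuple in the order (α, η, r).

(1, 1, -4)

L: e_1·(2) + e_2·(2) + e_3·(1) = 0
T: e_1·(-1) + e_2·(1) + e_3·(0) = 0
Solving this homogeneous linear system for the smallest-integer solution (first nonzero entry positive) gives (1, 1, -4).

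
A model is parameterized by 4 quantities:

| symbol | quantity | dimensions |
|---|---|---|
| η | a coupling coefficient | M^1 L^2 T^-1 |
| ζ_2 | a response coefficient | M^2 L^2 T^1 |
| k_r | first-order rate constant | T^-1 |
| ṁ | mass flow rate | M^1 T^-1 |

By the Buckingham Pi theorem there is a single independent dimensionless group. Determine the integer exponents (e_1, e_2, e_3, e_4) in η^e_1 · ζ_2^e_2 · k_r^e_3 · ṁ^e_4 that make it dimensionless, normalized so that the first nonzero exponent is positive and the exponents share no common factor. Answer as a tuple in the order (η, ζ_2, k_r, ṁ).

(1, -1, -3, 1)

M: e_1·(1) + e_2·(2) + e_3·(0) + e_4·(1) = 0
L: e_1·(2) + e_2·(2) + e_3·(0) + e_4·(0) = 0
T: e_1·(-1) + e_2·(1) + e_3·(-1) + e_4·(-1) = 0
Solving this homogeneous linear system for the smallest-integer solution (first nonzero entry positive) gives (1, -1, -3, 1).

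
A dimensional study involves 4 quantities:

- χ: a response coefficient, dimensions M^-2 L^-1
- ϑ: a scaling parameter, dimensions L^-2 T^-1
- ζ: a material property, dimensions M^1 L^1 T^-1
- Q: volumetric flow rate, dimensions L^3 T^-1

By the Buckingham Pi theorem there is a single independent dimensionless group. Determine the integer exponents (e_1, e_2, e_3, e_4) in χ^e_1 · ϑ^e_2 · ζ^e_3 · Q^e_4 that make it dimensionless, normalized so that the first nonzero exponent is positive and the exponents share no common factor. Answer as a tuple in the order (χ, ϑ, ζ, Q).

(1, -1, 2, -1)

M: e_1·(-2) + e_2·(0) + e_3·(1) + e_4·(0) = 0
L: e_1·(-1) + e_2·(-2) + e_3·(1) + e_4·(3) = 0
T: e_1·(0) + e_2·(-1) + e_3·(-1) + e_4·(-1) = 0
Solving this homogeneous linear system for the smallest-integer solution (first nonzero entry positive) gives (1, -1, 2, -1).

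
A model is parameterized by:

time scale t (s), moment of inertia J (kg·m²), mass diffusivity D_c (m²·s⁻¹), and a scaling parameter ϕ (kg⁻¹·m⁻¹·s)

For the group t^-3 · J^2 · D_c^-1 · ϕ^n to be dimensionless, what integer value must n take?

2

Balance the M exponent: (-1)·n from ϕ, plus −3·(0) + 2·(1) − (0) = 2 from the rest, must sum to zero.
−n + 2 = 0, so n = 2.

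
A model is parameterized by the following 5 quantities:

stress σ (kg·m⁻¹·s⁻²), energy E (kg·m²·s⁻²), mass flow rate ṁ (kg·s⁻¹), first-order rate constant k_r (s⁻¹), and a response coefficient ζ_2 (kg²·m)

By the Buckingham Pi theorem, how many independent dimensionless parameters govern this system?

There are 5 variables and 3 base dimensions (M, L, T).
The dimension matrix has rank 3.
Independent dimensionless groups: 5 − 3 = 2.

2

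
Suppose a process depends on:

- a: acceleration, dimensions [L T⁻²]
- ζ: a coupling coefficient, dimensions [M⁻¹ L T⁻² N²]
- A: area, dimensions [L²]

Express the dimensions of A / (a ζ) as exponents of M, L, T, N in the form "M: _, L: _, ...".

Collect each base-dimension exponent across the product:
  M: −(0) − (-1) + (0) = 1
  L: −(1) − (1) + (2) = 0
  T: −(-2) − (-2) + (0) = 4
  N: −(0) − (2) + (0) = -2
So the dimensions are [M T⁴ N⁻²].

M: 1, L: 0, T: 4, N: -2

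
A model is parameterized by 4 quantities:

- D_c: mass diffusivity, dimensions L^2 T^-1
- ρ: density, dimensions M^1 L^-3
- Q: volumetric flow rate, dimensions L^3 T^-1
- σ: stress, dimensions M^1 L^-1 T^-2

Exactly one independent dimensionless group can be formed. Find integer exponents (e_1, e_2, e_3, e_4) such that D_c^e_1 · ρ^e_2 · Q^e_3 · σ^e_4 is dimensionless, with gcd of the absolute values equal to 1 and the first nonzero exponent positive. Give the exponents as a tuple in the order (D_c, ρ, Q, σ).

(4, 1, -2, -1)

M: e_1·(0) + e_2·(1) + e_3·(0) + e_4·(1) = 0
L: e_1·(2) + e_2·(-3) + e_3·(3) + e_4·(-1) = 0
T: e_1·(-1) + e_2·(0) + e_3·(-1) + e_4·(-2) = 0
Solving this homogeneous linear system for the smallest-integer solution (first nonzero entry positive) gives (4, 1, -2, -1).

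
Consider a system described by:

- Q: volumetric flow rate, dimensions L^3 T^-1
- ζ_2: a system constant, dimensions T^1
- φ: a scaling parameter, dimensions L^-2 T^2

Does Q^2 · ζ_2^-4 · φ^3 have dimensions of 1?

yes

Sum the exponent of each base dimension across the product:
  L: 2·[Q]_L − 4·[ζ_2]_L + 3·[φ]_L = 2·(3) − 4·(0) + 3·(-2) = 0
  T: 2·[Q]_T − 4·[ζ_2]_T + 3·[φ]_T = 2·(-1) − 4·(1) + 3·(2) = 0
All base exponents vanish — dimensionless.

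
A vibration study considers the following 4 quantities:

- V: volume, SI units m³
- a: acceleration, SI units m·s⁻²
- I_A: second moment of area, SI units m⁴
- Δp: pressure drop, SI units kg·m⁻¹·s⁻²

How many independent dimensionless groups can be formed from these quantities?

1

There are 4 variables and 3 base dimensions (M, L, T).
The dimension matrix has rank 3.
Independent dimensionless groups: 4 − 3 = 1.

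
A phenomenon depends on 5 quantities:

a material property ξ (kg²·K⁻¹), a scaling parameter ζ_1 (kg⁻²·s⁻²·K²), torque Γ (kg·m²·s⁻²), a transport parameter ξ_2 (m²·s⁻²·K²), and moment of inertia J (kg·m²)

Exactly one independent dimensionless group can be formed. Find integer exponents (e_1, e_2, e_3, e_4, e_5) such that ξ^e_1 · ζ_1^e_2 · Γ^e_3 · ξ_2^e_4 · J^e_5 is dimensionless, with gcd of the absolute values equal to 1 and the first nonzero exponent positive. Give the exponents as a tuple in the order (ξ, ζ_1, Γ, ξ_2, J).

(2, 3, -1, -2, 3)

M: e_1·(2) + e_2·(-2) + e_3·(1) + e_4·(0) + e_5·(1) = 0
L: e_1·(0) + e_2·(0) + e_3·(2) + e_4·(2) + e_5·(2) = 0
T: e_1·(0) + e_2·(-2) + e_3·(-2) + e_4·(-2) + e_5·(0) = 0
Θ: e_1·(-1) + e_2·(2) + e_3·(0) + e_4·(2) + e_5·(0) = 0
Solving this homogeneous linear system for the smallest-integer solution (first nonzero entry positive) gives (2, 3, -1, -2, 3).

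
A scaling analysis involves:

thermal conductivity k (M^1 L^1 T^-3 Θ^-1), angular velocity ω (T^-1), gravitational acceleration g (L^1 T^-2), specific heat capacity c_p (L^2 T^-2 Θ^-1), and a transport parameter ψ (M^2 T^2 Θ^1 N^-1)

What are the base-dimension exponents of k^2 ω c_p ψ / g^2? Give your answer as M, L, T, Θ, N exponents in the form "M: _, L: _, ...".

M: 4, L: 2, T: -3, Θ: -2, N: -1

Collect each base-dimension exponent across the product:
  M: 2·(1) + (0) − 2·(0) + (0) + (2) = 4
  L: 2·(1) + (0) − 2·(1) + (2) + (0) = 2
  T: 2·(-3) + (-1) − 2·(-2) + (-2) + (2) = -3
  Θ: 2·(-1) + (0) − 2·(0) + (-1) + (1) = -2
  N: 2·(0) + (0) − 2·(0) + (0) + (-1) = -1
So the dimensions are [M⁴ L² T⁻³ Θ⁻² N⁻¹].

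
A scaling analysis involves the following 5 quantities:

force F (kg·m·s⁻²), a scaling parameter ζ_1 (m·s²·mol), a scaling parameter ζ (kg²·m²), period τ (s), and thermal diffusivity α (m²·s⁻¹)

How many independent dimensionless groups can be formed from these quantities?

1

There are 5 variables and 4 base dimensions (M, L, T, N).
The dimension matrix has rank 4.
Independent dimensionless groups: 5 − 4 = 1.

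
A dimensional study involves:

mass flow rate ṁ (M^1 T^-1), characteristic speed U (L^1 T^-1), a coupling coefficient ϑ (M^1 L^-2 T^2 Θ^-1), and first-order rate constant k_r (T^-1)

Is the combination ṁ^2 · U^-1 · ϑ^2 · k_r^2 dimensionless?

no

Sum the exponent of each base dimension across the product:
  M: 2·[ṁ]_M − [U]_M + 2·[ϑ]_M + 2·[k_r]_M = 2·(1) − (0) + 2·(1) + 2·(0) = 4
  L: 2·[ṁ]_L − [U]_L + 2·[ϑ]_L + 2·[k_r]_L = 2·(0) − (1) + 2·(-2) + 2·(0) = -5
  T: 2·[ṁ]_T − [U]_T + 2·[ϑ]_T + 2·[k_r]_T = 2·(-1) − (-1) + 2·(2) + 2·(-1) = 1
  Θ: 2·[ṁ]_Θ − [U]_Θ + 2·[ϑ]_Θ + 2·[k_r]_Θ = 2·(0) − (0) + 2·(-1) + 2·(0) = -2
Net dimensions [M⁴ L⁻⁵ T Θ⁻²] ≠ [1] — not dimensionless.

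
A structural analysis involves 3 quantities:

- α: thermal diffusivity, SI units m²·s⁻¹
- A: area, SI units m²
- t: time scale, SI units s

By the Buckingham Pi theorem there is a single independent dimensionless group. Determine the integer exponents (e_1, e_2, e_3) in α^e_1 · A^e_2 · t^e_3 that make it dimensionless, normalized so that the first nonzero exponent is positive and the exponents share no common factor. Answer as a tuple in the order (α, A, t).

(1, -1, 1)

L: e_1·(2) + e_2·(2) + e_3·(0) = 0
T: e_1·(-1) + e_2·(0) + e_3·(1) = 0
Solving this homogeneous linear system for the smallest-integer solution (first nonzero entry positive) gives (1, -1, 1).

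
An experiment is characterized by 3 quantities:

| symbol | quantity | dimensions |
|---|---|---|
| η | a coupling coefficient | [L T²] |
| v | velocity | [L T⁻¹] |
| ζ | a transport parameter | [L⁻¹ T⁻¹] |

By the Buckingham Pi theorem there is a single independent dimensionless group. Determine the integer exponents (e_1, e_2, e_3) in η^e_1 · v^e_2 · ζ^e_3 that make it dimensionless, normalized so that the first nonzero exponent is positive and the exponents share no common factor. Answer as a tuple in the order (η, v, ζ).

L: e_1·(1) + e_2·(1) + e_3·(-1) = 0
T: e_1·(2) + e_2·(-1) + e_3·(-1) = 0
Solving this homogeneous linear system for the smallest-integer solution (first nonzero entry positive) gives (2, 1, 3).

(2, 1, 3)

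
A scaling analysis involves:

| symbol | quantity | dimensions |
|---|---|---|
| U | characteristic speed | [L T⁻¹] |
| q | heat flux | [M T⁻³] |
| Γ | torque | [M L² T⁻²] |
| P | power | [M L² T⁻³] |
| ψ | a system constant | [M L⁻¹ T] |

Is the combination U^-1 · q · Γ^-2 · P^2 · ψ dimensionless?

no

Sum the exponent of each base dimension across the product:
  M: −[U]_M + [q]_M − 2·[Γ]_M + 2·[P]_M + [ψ]_M = −(0) + (1) − 2·(1) + 2·(1) + (1) = 2
  L: −[U]_L + [q]_L − 2·[Γ]_L + 2·[P]_L + [ψ]_L = −(1) + (0) − 2·(2) + 2·(2) + (-1) = -2
  T: −[U]_T + [q]_T − 2·[Γ]_T + 2·[P]_T + [ψ]_T = −(-1) + (-3) − 2·(-2) + 2·(-3) + (1) = -3
Net dimensions [M² L⁻² T⁻³] ≠ [1] — not dimensionless.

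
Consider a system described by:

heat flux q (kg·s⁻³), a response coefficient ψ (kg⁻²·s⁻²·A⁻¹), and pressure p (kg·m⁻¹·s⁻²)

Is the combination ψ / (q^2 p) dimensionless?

no

Sum the exponent of each base dimension across the product:
  M: −2·[q]_M + [ψ]_M − [p]_M = −2·(1) + (-2) − (1) = -5
  L: −2·[q]_L + [ψ]_L − [p]_L = −2·(0) + (0) − (-1) = 1
  T: −2·[q]_T + [ψ]_T − [p]_T = −2·(-3) + (-2) − (-2) = 6
  I: −2·[q]_I + [ψ]_I − [p]_I = −2·(0) + (-1) − (0) = -1
Net dimensions [M⁻⁵ L T⁶ I⁻¹] ≠ [1] — not dimensionless.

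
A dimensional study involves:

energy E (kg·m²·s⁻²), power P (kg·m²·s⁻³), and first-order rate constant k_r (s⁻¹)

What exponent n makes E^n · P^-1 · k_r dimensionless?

1

Balance the M exponent: (1)·n from E, plus −(1) + (0) = -1 from the rest, must sum to zero.
n − 1 = 0, so n = 1.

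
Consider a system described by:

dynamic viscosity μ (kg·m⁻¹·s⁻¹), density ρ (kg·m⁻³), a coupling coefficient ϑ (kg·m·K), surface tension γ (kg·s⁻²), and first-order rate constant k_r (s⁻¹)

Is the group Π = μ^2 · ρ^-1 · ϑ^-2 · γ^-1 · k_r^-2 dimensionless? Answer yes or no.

no

Sum the exponent of each base dimension across the product:
  M: 2·[μ]_M − [ρ]_M − 2·[ϑ]_M − [γ]_M − 2·[k_r]_M = 2·(1) − (1) − 2·(1) − (1) − 2·(0) = -2
  L: 2·[μ]_L − [ρ]_L − 2·[ϑ]_L − [γ]_L − 2·[k_r]_L = 2·(-1) − (-3) − 2·(1) − (0) − 2·(0) = -1
  T: 2·[μ]_T − [ρ]_T − 2·[ϑ]_T − [γ]_T − 2·[k_r]_T = 2·(-1) − (0) − 2·(0) − (-2) − 2·(-1) = 2
  Θ: 2·[μ]_Θ − [ρ]_Θ − 2·[ϑ]_Θ − [γ]_Θ − 2·[k_r]_Θ = 2·(0) − (0) − 2·(1) − (0) − 2·(0) = -2
Net dimensions [M⁻² L⁻¹ T² Θ⁻²] ≠ [1] — not dimensionless.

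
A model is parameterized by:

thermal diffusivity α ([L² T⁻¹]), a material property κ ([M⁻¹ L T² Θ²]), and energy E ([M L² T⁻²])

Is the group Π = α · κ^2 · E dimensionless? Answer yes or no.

Sum the exponent of each base dimension across the product:
  M: [α]_M + 2·[κ]_M + [E]_M = (0) + 2·(-1) + (1) = -1
  L: [α]_L + 2·[κ]_L + [E]_L = (2) + 2·(1) + (2) = 6
  T: [α]_T + 2·[κ]_T + [E]_T = (-1) + 2·(2) + (-2) = 1
  Θ: [α]_Θ + 2·[κ]_Θ + [E]_Θ = (0) + 2·(2) + (0) = 4
Net dimensions [M⁻¹ L⁶ T Θ⁴] ≠ [1] — not dimensionless.

no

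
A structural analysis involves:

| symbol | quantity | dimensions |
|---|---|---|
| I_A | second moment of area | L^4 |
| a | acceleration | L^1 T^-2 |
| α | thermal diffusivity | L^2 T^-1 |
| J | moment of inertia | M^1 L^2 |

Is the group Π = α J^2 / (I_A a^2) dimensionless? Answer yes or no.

no

Sum the exponent of each base dimension across the product:
  M: −[I_A]_M − 2·[a]_M + [α]_M + 2·[J]_M = −(0) − 2·(0) + (0) + 2·(1) = 2
  L: −[I_A]_L − 2·[a]_L + [α]_L + 2·[J]_L = −(4) − 2·(1) + (2) + 2·(2) = 0
  T: −[I_A]_T − 2·[a]_T + [α]_T + 2·[J]_T = −(0) − 2·(-2) + (-1) + 2·(0) = 3
Net dimensions [M² T³] ≠ [1] — not dimensionless.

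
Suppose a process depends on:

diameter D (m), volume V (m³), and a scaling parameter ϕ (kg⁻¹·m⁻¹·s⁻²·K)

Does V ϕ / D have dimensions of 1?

no

Sum the exponent of each base dimension across the product:
  M: −[D]_M + [V]_M + [ϕ]_M = −(0) + (0) + (-1) = -1
  L: −[D]_L + [V]_L + [ϕ]_L = −(1) + (3) + (-1) = 1
  T: −[D]_T + [V]_T + [ϕ]_T = −(0) + (0) + (-2) = -2
  Θ: −[D]_Θ + [V]_Θ + [ϕ]_Θ = −(0) + (0) + (1) = 1
Net dimensions [M⁻¹ L T⁻² Θ] ≠ [1] — not dimensionless.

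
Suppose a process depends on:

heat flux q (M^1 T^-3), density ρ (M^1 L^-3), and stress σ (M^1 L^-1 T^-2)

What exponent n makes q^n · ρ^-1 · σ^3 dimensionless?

Balance the M exponent: (1)·n from q, plus −(1) + 3·(1) = 2 from the rest, must sum to zero.
n + 2 = 0, so n = -2.

-2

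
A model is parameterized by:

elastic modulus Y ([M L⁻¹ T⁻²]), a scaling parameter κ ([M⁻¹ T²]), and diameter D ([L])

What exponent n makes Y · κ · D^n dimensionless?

Balance the L exponent: (1)·n from D, plus (-1) + (0) = -1 from the rest, must sum to zero.
n − 1 = 0, so n = 1.

1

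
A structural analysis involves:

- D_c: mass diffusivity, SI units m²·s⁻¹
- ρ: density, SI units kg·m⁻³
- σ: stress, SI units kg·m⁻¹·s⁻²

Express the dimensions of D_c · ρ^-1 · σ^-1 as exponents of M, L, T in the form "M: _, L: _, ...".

M: -2, L: 6, T: 1

Collect each base-dimension exponent across the product:
  M: (0) − (1) − (1) = -2
  L: (2) − (-3) − (-1) = 6
  T: (-1) − (0) − (-2) = 1
So the dimensions are [M⁻² L⁶ T].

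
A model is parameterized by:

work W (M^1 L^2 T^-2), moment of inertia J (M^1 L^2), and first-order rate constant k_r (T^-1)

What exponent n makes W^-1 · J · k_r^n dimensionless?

2

Balance the T exponent: (-1)·n from k_r, plus −(-2) + (0) = 2 from the rest, must sum to zero.
−n + 2 = 0, so n = 2.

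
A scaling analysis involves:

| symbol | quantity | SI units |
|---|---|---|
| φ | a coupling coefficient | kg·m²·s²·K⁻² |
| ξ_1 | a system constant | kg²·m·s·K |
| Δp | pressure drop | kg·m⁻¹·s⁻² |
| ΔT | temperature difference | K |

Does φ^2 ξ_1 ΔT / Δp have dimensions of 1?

no

Sum the exponent of each base dimension across the product:
  M: 2·[φ]_M + [ξ_1]_M − [Δp]_M + [ΔT]_M = 2·(1) + (2) − (1) + (0) = 3
  L: 2·[φ]_L + [ξ_1]_L − [Δp]_L + [ΔT]_L = 2·(2) + (1) − (-1) + (0) = 6
  T: 2·[φ]_T + [ξ_1]_T − [Δp]_T + [ΔT]_T = 2·(2) + (1) − (-2) + (0) = 7
  Θ: 2·[φ]_Θ + [ξ_1]_Θ − [Δp]_Θ + [ΔT]_Θ = 2·(-2) + (1) − (0) + (1) = -2
Net dimensions [M³ L⁶ T⁷ Θ⁻²] ≠ [1] — not dimensionless.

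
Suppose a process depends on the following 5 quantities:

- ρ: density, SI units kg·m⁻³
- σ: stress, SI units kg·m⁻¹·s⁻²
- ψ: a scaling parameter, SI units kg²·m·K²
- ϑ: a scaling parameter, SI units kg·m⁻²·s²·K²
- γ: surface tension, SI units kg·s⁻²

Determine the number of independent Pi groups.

There are 5 variables and 4 base dimensions (M, L, T, Θ).
The dimension matrix has rank 4.
Independent dimensionless groups: 5 − 4 = 1.

1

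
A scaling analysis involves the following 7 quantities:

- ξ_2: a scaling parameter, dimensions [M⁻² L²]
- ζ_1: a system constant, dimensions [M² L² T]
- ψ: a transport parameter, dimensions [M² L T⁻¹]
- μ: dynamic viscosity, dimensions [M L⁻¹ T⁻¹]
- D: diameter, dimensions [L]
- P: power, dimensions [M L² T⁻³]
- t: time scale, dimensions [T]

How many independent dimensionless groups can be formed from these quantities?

There are 7 variables and 3 base dimensions (M, L, T).
The dimension matrix has rank 3.
Independent dimensionless groups: 7 − 3 = 4.

4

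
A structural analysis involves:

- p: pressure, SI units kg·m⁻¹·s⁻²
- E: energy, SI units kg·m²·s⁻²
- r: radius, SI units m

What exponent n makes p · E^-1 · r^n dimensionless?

3

Balance the L exponent: (1)·n from r, plus (-1) − (2) = -3 from the rest, must sum to zero.
n − 3 = 0, so n = 3.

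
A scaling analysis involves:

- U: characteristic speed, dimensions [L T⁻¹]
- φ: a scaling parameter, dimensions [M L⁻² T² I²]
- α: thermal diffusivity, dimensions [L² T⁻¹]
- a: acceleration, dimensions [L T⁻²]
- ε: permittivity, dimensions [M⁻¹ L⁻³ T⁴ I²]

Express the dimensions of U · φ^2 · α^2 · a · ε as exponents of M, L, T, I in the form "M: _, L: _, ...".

Collect each base-dimension exponent across the product:
  M: (0) + 2·(1) + 2·(0) + (0) + (-1) = 1
  L: (1) + 2·(-2) + 2·(2) + (1) + (-3) = -1
  T: (-1) + 2·(2) + 2·(-1) + (-2) + (4) = 3
  I: (0) + 2·(2) + 2·(0) + (0) + (2) = 6
So the dimensions are [M L⁻¹ T³ I⁶].

M: 1, L: -1, T: 3, I: 6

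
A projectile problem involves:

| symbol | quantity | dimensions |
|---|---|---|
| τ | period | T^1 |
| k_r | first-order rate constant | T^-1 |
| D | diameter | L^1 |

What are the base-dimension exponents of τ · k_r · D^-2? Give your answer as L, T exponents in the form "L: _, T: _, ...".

Collect each base-dimension exponent across the product:
  L: (0) + (0) − 2·(1) = -2
  T: (1) + (-1) − 2·(0) = 0
So the dimensions are [L⁻²].

L: -2, T: 0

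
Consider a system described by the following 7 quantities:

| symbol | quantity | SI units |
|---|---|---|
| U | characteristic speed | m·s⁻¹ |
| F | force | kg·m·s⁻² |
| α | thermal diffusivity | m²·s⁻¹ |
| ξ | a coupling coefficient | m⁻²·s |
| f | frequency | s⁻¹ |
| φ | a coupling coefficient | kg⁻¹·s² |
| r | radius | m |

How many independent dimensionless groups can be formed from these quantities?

4

There are 7 variables and 3 base dimensions (M, L, T).
The dimension matrix has rank 3.
Independent dimensionless groups: 7 − 3 = 4.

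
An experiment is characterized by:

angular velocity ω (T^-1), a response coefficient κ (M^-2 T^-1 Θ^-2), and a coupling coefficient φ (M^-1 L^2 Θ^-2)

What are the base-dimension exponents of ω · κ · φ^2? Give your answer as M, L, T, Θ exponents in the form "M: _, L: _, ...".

Collect each base-dimension exponent across the product:
  M: (0) + (-2) + 2·(-1) = -4
  L: (0) + (0) + 2·(2) = 4
  T: (-1) + (-1) + 2·(0) = -2
  Θ: (0) + (-2) + 2·(-2) = -6
So the dimensions are [M⁻⁴ L⁴ T⁻² Θ⁻⁶].

M: -4, L: 4, T: -2, Θ: -6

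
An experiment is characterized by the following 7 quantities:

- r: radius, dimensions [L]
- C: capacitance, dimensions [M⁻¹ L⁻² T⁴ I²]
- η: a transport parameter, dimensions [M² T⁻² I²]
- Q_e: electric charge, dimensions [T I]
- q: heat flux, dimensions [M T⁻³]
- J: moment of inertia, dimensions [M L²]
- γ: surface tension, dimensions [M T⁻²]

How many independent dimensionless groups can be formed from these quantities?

3

There are 7 variables and 4 base dimensions (M, L, T, I).
The dimension matrix has rank 4.
Independent dimensionless groups: 7 − 4 = 3.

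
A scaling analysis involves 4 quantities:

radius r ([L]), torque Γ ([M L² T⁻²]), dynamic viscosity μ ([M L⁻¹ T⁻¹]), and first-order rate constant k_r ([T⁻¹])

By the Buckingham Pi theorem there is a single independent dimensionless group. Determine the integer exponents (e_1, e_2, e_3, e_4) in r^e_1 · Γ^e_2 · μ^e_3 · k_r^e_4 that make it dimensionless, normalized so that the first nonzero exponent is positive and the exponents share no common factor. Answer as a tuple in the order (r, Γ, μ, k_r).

(3, -1, 1, 1)

M: e_1·(0) + e_2·(1) + e_3·(1) + e_4·(0) = 0
L: e_1·(1) + e_2·(2) + e_3·(-1) + e_4·(0) = 0
T: e_1·(0) + e_2·(-2) + e_3·(-1) + e_4·(-1) = 0
Solving this homogeneous linear system for the smallest-integer solution (first nonzero entry positive) gives (3, -1, 1, 1).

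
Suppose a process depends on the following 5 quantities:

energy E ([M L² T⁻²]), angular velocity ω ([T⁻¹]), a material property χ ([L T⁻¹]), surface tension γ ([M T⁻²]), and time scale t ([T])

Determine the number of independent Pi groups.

There are 5 variables and 3 base dimensions (M, L, T).
The dimension matrix has rank 3.
Independent dimensionless groups: 5 − 3 = 2.

2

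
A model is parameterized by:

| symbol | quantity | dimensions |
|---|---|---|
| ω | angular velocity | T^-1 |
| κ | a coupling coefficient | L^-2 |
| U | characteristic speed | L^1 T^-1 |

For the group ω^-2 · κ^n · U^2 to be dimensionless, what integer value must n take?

1

Balance the L exponent: (-2)·n from κ, plus −2·(0) + 2·(1) = 2 from the rest, must sum to zero.
-2n + 2 = 0, so n = 1.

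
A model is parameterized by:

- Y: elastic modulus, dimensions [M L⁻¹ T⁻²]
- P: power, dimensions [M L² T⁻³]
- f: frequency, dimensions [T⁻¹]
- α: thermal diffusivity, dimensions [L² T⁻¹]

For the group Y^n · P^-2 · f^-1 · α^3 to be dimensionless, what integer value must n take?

2

Balance the M exponent: (1)·n from Y, plus −2·(1) − (0) + 3·(0) = -2 from the rest, must sum to zero.
n − 2 = 0, so n = 2.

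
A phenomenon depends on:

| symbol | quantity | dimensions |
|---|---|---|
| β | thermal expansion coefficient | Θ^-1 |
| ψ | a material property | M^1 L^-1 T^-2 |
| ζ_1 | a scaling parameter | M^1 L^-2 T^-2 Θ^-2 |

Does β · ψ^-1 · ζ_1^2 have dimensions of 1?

no

Sum the exponent of each base dimension across the product:
  M: [β]_M − [ψ]_M + 2·[ζ_1]_M = (0) − (1) + 2·(1) = 1
  L: [β]_L − [ψ]_L + 2·[ζ_1]_L = (0) − (-1) + 2·(-2) = -3
  T: [β]_T − [ψ]_T + 2·[ζ_1]_T = (0) − (-2) + 2·(-2) = -2
  Θ: [β]_Θ − [ψ]_Θ + 2·[ζ_1]_Θ = (-1) − (0) + 2·(-2) = -5
Net dimensions [M L⁻³ T⁻² Θ⁻⁵] ≠ [1] — not dimensionless.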